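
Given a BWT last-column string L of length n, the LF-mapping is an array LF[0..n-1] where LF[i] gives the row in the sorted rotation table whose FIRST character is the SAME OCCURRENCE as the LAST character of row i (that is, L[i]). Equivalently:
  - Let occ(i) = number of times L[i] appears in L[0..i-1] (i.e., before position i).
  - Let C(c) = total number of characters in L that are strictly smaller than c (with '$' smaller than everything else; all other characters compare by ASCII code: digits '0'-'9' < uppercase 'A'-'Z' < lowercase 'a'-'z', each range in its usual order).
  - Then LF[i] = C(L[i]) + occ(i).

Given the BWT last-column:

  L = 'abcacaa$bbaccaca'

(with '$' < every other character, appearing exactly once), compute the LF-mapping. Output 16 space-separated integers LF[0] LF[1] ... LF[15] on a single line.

Char counts: '$':1, 'a':7, 'b':3, 'c':5
C (first-col start): C('$')=0, C('a')=1, C('b')=8, C('c')=11
L[0]='a': occ=0, LF[0]=C('a')+0=1+0=1
L[1]='b': occ=0, LF[1]=C('b')+0=8+0=8
L[2]='c': occ=0, LF[2]=C('c')+0=11+0=11
L[3]='a': occ=1, LF[3]=C('a')+1=1+1=2
L[4]='c': occ=1, LF[4]=C('c')+1=11+1=12
L[5]='a': occ=2, LF[5]=C('a')+2=1+2=3
L[6]='a': occ=3, LF[6]=C('a')+3=1+3=4
L[7]='$': occ=0, LF[7]=C('$')+0=0+0=0
L[8]='b': occ=1, LF[8]=C('b')+1=8+1=9
L[9]='b': occ=2, LF[9]=C('b')+2=8+2=10
L[10]='a': occ=4, LF[10]=C('a')+4=1+4=5
L[11]='c': occ=2, LF[11]=C('c')+2=11+2=13
L[12]='c': occ=3, LF[12]=C('c')+3=11+3=14
L[13]='a': occ=5, LF[13]=C('a')+5=1+5=6
L[14]='c': occ=4, LF[14]=C('c')+4=11+4=15
L[15]='a': occ=6, LF[15]=C('a')+6=1+6=7

Answer: 1 8 11 2 12 3 4 0 9 10 5 13 14 6 15 7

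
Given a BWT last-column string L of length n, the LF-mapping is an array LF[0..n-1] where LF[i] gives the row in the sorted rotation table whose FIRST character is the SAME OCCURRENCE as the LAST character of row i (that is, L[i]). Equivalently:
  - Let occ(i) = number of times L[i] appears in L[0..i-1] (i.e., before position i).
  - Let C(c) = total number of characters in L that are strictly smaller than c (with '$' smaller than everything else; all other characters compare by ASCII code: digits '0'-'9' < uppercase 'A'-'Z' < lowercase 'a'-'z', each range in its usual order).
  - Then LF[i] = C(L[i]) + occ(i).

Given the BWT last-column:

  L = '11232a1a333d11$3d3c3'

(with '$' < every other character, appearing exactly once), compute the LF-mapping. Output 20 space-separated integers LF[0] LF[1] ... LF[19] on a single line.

Char counts: '$':1, '1':5, '2':2, '3':7, 'a':2, 'c':1, 'd':2
C (first-col start): C('$')=0, C('1')=1, C('2')=6, C('3')=8, C('a')=15, C('c')=17, C('d')=18
L[0]='1': occ=0, LF[0]=C('1')+0=1+0=1
L[1]='1': occ=1, LF[1]=C('1')+1=1+1=2
L[2]='2': occ=0, LF[2]=C('2')+0=6+0=6
L[3]='3': occ=0, LF[3]=C('3')+0=8+0=8
L[4]='2': occ=1, LF[4]=C('2')+1=6+1=7
L[5]='a': occ=0, LF[5]=C('a')+0=15+0=15
L[6]='1': occ=2, LF[6]=C('1')+2=1+2=3
L[7]='a': occ=1, LF[7]=C('a')+1=15+1=16
L[8]='3': occ=1, LF[8]=C('3')+1=8+1=9
L[9]='3': occ=2, LF[9]=C('3')+2=8+2=10
L[10]='3': occ=3, LF[10]=C('3')+3=8+3=11
L[11]='d': occ=0, LF[11]=C('d')+0=18+0=18
L[12]='1': occ=3, LF[12]=C('1')+3=1+3=4
L[13]='1': occ=4, LF[13]=C('1')+4=1+4=5
L[14]='$': occ=0, LF[14]=C('$')+0=0+0=0
L[15]='3': occ=4, LF[15]=C('3')+4=8+4=12
L[16]='d': occ=1, LF[16]=C('d')+1=18+1=19
L[17]='3': occ=5, LF[17]=C('3')+5=8+5=13
L[18]='c': occ=0, LF[18]=C('c')+0=17+0=17
L[19]='3': occ=6, LF[19]=C('3')+6=8+6=14

Answer: 1 2 6 8 7 15 3 16 9 10 11 18 4 5 0 12 19 13 17 14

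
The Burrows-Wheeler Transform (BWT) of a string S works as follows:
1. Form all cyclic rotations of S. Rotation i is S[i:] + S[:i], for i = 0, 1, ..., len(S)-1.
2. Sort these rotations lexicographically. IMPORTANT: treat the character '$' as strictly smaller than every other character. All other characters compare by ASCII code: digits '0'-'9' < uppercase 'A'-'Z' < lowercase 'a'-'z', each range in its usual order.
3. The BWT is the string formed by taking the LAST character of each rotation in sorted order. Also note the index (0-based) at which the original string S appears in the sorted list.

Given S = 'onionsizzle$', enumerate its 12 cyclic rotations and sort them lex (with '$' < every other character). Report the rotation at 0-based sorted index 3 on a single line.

All 12 rotations (rotation i = S[i:]+S[:i]):
  rot[0] = onionsizzle$
  rot[1] = nionsizzle$o
  rot[2] = ionsizzle$on
  rot[3] = onsizzle$oni
  rot[4] = nsizzle$onio
  rot[5] = sizzle$onion
  rot[6] = izzle$onions
  rot[7] = zzle$onionsi
  rot[8] = zle$onionsiz
  rot[9] = le$onionsizz
  rot[10] = e$onionsizzl
  rot[11] = $onionsizzle
Sorted (with $ < everything):
  sorted[0] = $onionsizzle
  sorted[1] = e$onionsizzl
  sorted[2] = ionsizzle$on
  sorted[3] = izzle$onions
  sorted[4] = le$onionsizz
  sorted[5] = nionsizzle$o
  sorted[6] = nsizzle$onio
  sorted[7] = onionsizzle$
  sorted[8] = onsizzle$oni
  sorted[9] = sizzle$onion
  sorted[10] = zle$onionsiz
  sorted[11] = zzle$onionsi
sorted[3] = izzle$onions

Answer: izzle$onions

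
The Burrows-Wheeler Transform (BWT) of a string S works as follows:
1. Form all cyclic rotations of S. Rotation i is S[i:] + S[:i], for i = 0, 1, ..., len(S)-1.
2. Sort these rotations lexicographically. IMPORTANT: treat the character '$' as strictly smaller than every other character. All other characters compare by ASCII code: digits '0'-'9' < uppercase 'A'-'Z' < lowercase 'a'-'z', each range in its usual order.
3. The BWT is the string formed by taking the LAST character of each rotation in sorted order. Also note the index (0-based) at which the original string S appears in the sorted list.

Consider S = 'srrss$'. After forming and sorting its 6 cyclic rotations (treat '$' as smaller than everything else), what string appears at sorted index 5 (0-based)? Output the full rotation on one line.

All 6 rotations (rotation i = S[i:]+S[:i]):
  rot[0] = srrss$
  rot[1] = rrss$s
  rot[2] = rss$sr
  rot[3] = ss$srr
  rot[4] = s$srrs
  rot[5] = $srrss
Sorted (with $ < everything):
  sorted[0] = $srrss
  sorted[1] = rrss$s
  sorted[2] = rss$sr
  sorted[3] = s$srrs
  sorted[4] = srrss$
  sorted[5] = ss$srr
sorted[5] = ss$srr

Answer: ss$srr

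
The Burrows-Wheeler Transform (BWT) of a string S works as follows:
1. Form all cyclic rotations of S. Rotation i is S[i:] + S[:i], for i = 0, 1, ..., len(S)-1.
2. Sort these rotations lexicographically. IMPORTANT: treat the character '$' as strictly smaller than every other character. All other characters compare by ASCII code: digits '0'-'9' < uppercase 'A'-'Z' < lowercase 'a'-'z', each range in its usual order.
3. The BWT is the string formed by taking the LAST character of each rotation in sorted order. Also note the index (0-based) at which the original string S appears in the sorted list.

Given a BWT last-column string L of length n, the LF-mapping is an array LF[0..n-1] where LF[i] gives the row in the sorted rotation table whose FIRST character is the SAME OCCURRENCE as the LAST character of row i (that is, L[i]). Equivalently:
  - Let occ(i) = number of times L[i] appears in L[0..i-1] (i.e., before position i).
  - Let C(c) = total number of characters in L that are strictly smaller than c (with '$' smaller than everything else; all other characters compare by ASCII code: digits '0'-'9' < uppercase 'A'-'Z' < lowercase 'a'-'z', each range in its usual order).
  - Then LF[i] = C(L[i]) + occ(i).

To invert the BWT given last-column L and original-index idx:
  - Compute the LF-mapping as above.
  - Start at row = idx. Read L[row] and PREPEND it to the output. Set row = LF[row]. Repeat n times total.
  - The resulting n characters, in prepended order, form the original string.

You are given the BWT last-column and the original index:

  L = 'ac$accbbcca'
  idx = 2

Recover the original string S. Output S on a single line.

Answer: aacccbcbca$

Derivation:
LF mapping: 1 6 0 2 7 8 4 5 9 10 3
Walk LF starting at row 2, prepending L[row]:
  step 1: row=2, L[2]='$', prepend. Next row=LF[2]=0
  step 2: row=0, L[0]='a', prepend. Next row=LF[0]=1
  step 3: row=1, L[1]='c', prepend. Next row=LF[1]=6
  step 4: row=6, L[6]='b', prepend. Next row=LF[6]=4
  step 5: row=4, L[4]='c', prepend. Next row=LF[4]=7
  step 6: row=7, L[7]='b', prepend. Next row=LF[7]=5
  step 7: row=5, L[5]='c', prepend. Next row=LF[5]=8
  step 8: row=8, L[8]='c', prepend. Next row=LF[8]=9
  step 9: row=9, L[9]='c', prepend. Next row=LF[9]=10
  step 10: row=10, L[10]='a', prepend. Next row=LF[10]=3
  step 11: row=3, L[3]='a', prepend. Next row=LF[3]=2
Reversed output: aacccbcbca$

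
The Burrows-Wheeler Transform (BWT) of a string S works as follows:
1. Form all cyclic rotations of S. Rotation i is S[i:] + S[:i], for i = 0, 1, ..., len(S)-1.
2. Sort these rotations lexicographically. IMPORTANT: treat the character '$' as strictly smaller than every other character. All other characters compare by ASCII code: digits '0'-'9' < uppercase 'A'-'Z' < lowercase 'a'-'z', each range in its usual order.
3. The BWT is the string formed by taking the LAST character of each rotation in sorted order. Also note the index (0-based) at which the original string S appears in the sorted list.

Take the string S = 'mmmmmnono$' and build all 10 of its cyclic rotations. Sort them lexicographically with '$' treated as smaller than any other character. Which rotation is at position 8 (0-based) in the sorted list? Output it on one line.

All 10 rotations (rotation i = S[i:]+S[:i]):
  rot[0] = mmmmmnono$
  rot[1] = mmmmnono$m
  rot[2] = mmmnono$mm
  rot[3] = mmnono$mmm
  rot[4] = mnono$mmmm
  rot[5] = nono$mmmmm
  rot[6] = ono$mmmmmn
  rot[7] = no$mmmmmno
  rot[8] = o$mmmmmnon
  rot[9] = $mmmmmnono
Sorted (with $ < everything):
  sorted[0] = $mmmmmnono
  sorted[1] = mmmmmnono$
  sorted[2] = mmmmnono$m
  sorted[3] = mmmnono$mm
  sorted[4] = mmnono$mmm
  sorted[5] = mnono$mmmm
  sorted[6] = no$mmmmmno
  sorted[7] = nono$mmmmm
  sorted[8] = o$mmmmmnon
  sorted[9] = ono$mmmmmn
sorted[8] = o$mmmmmnon

Answer: o$mmmmmnon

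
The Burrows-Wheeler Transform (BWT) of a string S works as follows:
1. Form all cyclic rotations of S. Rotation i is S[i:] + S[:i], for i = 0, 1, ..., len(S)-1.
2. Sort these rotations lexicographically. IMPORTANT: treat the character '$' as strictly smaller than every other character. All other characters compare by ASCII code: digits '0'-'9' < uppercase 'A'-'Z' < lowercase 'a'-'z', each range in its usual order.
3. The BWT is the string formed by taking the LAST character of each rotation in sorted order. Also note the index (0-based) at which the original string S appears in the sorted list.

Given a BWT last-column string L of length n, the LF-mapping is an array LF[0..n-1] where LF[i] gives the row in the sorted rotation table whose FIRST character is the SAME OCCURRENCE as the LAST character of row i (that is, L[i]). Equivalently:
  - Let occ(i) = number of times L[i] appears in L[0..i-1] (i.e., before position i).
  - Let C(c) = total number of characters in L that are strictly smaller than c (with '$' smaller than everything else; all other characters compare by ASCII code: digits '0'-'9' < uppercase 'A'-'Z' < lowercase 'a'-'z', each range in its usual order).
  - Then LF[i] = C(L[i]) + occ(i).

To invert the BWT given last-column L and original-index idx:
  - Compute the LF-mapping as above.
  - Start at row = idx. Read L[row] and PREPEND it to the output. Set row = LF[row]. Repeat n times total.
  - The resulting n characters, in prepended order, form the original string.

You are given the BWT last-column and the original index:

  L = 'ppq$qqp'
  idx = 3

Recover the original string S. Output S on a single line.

LF mapping: 1 2 4 0 5 6 3
Walk LF starting at row 3, prepending L[row]:
  step 1: row=3, L[3]='$', prepend. Next row=LF[3]=0
  step 2: row=0, L[0]='p', prepend. Next row=LF[0]=1
  step 3: row=1, L[1]='p', prepend. Next row=LF[1]=2
  step 4: row=2, L[2]='q', prepend. Next row=LF[2]=4
  step 5: row=4, L[4]='q', prepend. Next row=LF[4]=5
  step 6: row=5, L[5]='q', prepend. Next row=LF[5]=6
  step 7: row=6, L[6]='p', prepend. Next row=LF[6]=3
Reversed output: pqqqpp$

Answer: pqqqpp$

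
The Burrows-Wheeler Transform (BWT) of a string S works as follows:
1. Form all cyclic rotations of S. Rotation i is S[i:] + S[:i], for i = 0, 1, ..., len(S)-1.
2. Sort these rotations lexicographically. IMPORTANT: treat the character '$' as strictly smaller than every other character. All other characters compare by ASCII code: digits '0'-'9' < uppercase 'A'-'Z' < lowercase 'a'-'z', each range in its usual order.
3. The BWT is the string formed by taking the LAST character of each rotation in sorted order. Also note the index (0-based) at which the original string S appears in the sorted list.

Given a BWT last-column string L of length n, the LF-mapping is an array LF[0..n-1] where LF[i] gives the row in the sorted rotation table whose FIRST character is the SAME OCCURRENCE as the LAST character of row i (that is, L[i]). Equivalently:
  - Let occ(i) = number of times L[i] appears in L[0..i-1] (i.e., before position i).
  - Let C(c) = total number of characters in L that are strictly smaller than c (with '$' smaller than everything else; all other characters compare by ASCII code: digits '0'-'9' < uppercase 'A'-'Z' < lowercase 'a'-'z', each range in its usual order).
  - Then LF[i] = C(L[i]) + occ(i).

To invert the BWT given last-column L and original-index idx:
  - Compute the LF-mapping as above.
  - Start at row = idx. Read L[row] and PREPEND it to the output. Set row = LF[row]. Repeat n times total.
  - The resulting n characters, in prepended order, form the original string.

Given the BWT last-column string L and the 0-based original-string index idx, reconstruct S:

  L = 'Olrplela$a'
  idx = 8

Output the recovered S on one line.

Answer: parallelO$

Derivation:
LF mapping: 1 5 9 8 6 4 7 2 0 3
Walk LF starting at row 8, prepending L[row]:
  step 1: row=8, L[8]='$', prepend. Next row=LF[8]=0
  step 2: row=0, L[0]='O', prepend. Next row=LF[0]=1
  step 3: row=1, L[1]='l', prepend. Next row=LF[1]=5
  step 4: row=5, L[5]='e', prepend. Next row=LF[5]=4
  step 5: row=4, L[4]='l', prepend. Next row=LF[4]=6
  step 6: row=6, L[6]='l', prepend. Next row=LF[6]=7
  step 7: row=7, L[7]='a', prepend. Next row=LF[7]=2
  step 8: row=2, L[2]='r', prepend. Next row=LF[2]=9
  step 9: row=9, L[9]='a', prepend. Next row=LF[9]=3
  step 10: row=3, L[3]='p', prepend. Next row=LF[3]=8
Reversed output: parallelO$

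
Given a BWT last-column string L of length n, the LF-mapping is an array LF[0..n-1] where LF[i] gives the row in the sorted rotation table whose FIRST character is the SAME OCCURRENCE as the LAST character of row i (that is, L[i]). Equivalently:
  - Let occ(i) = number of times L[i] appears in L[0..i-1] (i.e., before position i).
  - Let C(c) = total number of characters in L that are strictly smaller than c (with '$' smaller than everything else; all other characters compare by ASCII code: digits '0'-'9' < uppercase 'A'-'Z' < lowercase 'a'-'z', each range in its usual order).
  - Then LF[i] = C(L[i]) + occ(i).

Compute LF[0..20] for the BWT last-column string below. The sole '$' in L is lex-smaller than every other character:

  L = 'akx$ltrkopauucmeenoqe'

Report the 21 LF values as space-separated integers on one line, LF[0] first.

Char counts: '$':1, 'a':2, 'c':1, 'e':3, 'k':2, 'l':1, 'm':1, 'n':1, 'o':2, 'p':1, 'q':1, 'r':1, 't':1, 'u':2, 'x':1
C (first-col start): C('$')=0, C('a')=1, C('c')=3, C('e')=4, C('k')=7, C('l')=9, C('m')=10, C('n')=11, C('o')=12, C('p')=14, C('q')=15, C('r')=16, C('t')=17, C('u')=18, C('x')=20
L[0]='a': occ=0, LF[0]=C('a')+0=1+0=1
L[1]='k': occ=0, LF[1]=C('k')+0=7+0=7
L[2]='x': occ=0, LF[2]=C('x')+0=20+0=20
L[3]='$': occ=0, LF[3]=C('$')+0=0+0=0
L[4]='l': occ=0, LF[4]=C('l')+0=9+0=9
L[5]='t': occ=0, LF[5]=C('t')+0=17+0=17
L[6]='r': occ=0, LF[6]=C('r')+0=16+0=16
L[7]='k': occ=1, LF[7]=C('k')+1=7+1=8
L[8]='o': occ=0, LF[8]=C('o')+0=12+0=12
L[9]='p': occ=0, LF[9]=C('p')+0=14+0=14
L[10]='a': occ=1, LF[10]=C('a')+1=1+1=2
L[11]='u': occ=0, LF[11]=C('u')+0=18+0=18
L[12]='u': occ=1, LF[12]=C('u')+1=18+1=19
L[13]='c': occ=0, LF[13]=C('c')+0=3+0=3
L[14]='m': occ=0, LF[14]=C('m')+0=10+0=10
L[15]='e': occ=0, LF[15]=C('e')+0=4+0=4
L[16]='e': occ=1, LF[16]=C('e')+1=4+1=5
L[17]='n': occ=0, LF[17]=C('n')+0=11+0=11
L[18]='o': occ=1, LF[18]=C('o')+1=12+1=13
L[19]='q': occ=0, LF[19]=C('q')+0=15+0=15
L[20]='e': occ=2, LF[20]=C('e')+2=4+2=6

Answer: 1 7 20 0 9 17 16 8 12 14 2 18 19 3 10 4 5 11 13 15 6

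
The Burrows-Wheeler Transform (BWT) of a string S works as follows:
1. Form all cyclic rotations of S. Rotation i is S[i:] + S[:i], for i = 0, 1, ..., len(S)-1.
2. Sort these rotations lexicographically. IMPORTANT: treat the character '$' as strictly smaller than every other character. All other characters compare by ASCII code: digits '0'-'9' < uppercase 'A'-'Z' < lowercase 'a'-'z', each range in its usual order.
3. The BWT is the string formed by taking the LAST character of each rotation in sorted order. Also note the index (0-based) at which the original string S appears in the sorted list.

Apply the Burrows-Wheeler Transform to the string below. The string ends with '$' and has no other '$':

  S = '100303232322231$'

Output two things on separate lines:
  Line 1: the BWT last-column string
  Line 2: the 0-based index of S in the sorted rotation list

All 16 rotations (rotation i = S[i:]+S[:i]):
  rot[0] = 100303232322231$
  rot[1] = 00303232322231$1
  rot[2] = 0303232322231$10
  rot[3] = 303232322231$100
  rot[4] = 03232322231$1003
  rot[5] = 3232322231$10030
  rot[6] = 232322231$100303
  rot[7] = 32322231$1003032
  rot[8] = 2322231$10030323
  rot[9] = 322231$100303232
  rot[10] = 22231$1003032323
  rot[11] = 2231$10030323232
  rot[12] = 231$100303232322
  rot[13] = 31$1003032323222
  rot[14] = 1$10030323232223
  rot[15] = $100303232322231
Sorted (with $ < everything):
  sorted[0] = $100303232322231  (last char: '1')
  sorted[1] = 00303232322231$1  (last char: '1')
  sorted[2] = 0303232322231$10  (last char: '0')
  sorted[3] = 03232322231$1003  (last char: '3')
  sorted[4] = 1$10030323232223  (last char: '3')
  sorted[5] = 100303232322231$  (last char: '$')
  sorted[6] = 22231$1003032323  (last char: '3')
  sorted[7] = 2231$10030323232  (last char: '2')
  sorted[8] = 231$100303232322  (last char: '2')
  sorted[9] = 2322231$10030323  (last char: '3')
  sorted[10] = 232322231$100303  (last char: '3')
  sorted[11] = 303232322231$100  (last char: '0')
  sorted[12] = 31$1003032323222  (last char: '2')
  sorted[13] = 322231$100303232  (last char: '2')
  sorted[14] = 32322231$1003032  (last char: '2')
  sorted[15] = 3232322231$10030  (last char: '0')
Last column: 11033$3223302220
Original string S is at sorted index 5

Answer: 11033$3223302220
5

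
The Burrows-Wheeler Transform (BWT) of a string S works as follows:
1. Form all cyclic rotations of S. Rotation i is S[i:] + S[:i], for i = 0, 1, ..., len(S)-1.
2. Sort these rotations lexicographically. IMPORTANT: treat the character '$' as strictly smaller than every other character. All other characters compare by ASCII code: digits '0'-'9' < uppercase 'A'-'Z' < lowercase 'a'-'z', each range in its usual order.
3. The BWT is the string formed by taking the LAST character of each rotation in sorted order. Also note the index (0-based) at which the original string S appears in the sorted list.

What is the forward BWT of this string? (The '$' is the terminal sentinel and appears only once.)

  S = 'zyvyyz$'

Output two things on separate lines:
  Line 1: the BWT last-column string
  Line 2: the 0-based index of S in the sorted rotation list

Answer: zyzvyy$
6

Derivation:
All 7 rotations (rotation i = S[i:]+S[:i]):
  rot[0] = zyvyyz$
  rot[1] = yvyyz$z
  rot[2] = vyyz$zy
  rot[3] = yyz$zyv
  rot[4] = yz$zyvy
  rot[5] = z$zyvyy
  rot[6] = $zyvyyz
Sorted (with $ < everything):
  sorted[0] = $zyvyyz  (last char: 'z')
  sorted[1] = vyyz$zy  (last char: 'y')
  sorted[2] = yvyyz$z  (last char: 'z')
  sorted[3] = yyz$zyv  (last char: 'v')
  sorted[4] = yz$zyvy  (last char: 'y')
  sorted[5] = z$zyvyy  (last char: 'y')
  sorted[6] = zyvyyz$  (last char: '$')
Last column: zyzvyy$
Original string S is at sorted index 6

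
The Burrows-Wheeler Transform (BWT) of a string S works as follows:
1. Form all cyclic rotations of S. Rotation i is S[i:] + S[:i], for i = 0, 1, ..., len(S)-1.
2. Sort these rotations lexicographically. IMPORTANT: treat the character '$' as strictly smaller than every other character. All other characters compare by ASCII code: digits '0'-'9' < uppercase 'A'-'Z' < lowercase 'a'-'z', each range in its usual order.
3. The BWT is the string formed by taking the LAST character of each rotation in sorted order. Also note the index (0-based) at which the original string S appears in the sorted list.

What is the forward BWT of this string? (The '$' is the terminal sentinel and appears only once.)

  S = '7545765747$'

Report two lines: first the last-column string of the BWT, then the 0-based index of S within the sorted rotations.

Answer: 757764745$5
9

Derivation:
All 11 rotations (rotation i = S[i:]+S[:i]):
  rot[0] = 7545765747$
  rot[1] = 545765747$7
  rot[2] = 45765747$75
  rot[3] = 5765747$754
  rot[4] = 765747$7545
  rot[5] = 65747$75457
  rot[6] = 5747$754576
  rot[7] = 747$7545765
  rot[8] = 47$75457657
  rot[9] = 7$754576574
  rot[10] = $7545765747
Sorted (with $ < everything):
  sorted[0] = $7545765747  (last char: '7')
  sorted[1] = 45765747$75  (last char: '5')
  sorted[2] = 47$75457657  (last char: '7')
  sorted[3] = 545765747$7  (last char: '7')
  sorted[4] = 5747$754576  (last char: '6')
  sorted[5] = 5765747$754  (last char: '4')
  sorted[6] = 65747$75457  (last char: '7')
  sorted[7] = 7$754576574  (last char: '4')
  sorted[8] = 747$7545765  (last char: '5')
  sorted[9] = 7545765747$  (last char: '$')
  sorted[10] = 765747$7545  (last char: '5')
Last column: 757764745$5
Original string S is at sorted index 9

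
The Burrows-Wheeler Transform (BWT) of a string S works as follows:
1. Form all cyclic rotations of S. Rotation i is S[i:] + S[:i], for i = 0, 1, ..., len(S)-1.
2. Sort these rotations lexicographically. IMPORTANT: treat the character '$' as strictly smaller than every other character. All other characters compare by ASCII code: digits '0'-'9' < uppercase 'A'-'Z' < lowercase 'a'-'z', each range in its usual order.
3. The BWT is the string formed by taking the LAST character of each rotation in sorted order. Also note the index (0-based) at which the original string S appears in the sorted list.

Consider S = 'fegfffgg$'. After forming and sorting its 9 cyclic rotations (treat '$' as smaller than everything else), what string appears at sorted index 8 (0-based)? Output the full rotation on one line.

All 9 rotations (rotation i = S[i:]+S[:i]):
  rot[0] = fegfffgg$
  rot[1] = egfffgg$f
  rot[2] = gfffgg$fe
  rot[3] = fffgg$feg
  rot[4] = ffgg$fegf
  rot[5] = fgg$fegff
  rot[6] = gg$fegfff
  rot[7] = g$fegfffg
  rot[8] = $fegfffgg
Sorted (with $ < everything):
  sorted[0] = $fegfffgg
  sorted[1] = egfffgg$f
  sorted[2] = fegfffgg$
  sorted[3] = fffgg$feg
  sorted[4] = ffgg$fegf
  sorted[5] = fgg$fegff
  sorted[6] = g$fegfffg
  sorted[7] = gfffgg$fe
  sorted[8] = gg$fegfff
sorted[8] = gg$fegfff

Answer: gg$fegfff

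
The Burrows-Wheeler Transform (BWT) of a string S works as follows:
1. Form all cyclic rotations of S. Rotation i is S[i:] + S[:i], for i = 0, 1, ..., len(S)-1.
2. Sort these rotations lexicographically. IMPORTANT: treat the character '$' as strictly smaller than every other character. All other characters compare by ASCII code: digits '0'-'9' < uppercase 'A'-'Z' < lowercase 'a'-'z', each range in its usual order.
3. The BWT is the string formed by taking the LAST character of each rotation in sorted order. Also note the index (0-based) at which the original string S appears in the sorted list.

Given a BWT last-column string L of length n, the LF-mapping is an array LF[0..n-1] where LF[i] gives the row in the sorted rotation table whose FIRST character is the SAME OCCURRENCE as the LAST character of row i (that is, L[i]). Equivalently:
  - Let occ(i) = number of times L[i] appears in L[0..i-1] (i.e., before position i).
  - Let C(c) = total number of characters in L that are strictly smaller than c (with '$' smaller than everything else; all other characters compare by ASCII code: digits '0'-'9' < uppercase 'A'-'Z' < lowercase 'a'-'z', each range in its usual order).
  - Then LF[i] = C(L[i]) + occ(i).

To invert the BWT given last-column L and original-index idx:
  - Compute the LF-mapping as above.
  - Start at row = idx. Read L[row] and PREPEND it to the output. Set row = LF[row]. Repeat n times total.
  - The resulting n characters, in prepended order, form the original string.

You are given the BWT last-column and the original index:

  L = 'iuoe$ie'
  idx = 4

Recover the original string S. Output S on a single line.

Answer: ioeuei$

Derivation:
LF mapping: 3 6 5 1 0 4 2
Walk LF starting at row 4, prepending L[row]:
  step 1: row=4, L[4]='$', prepend. Next row=LF[4]=0
  step 2: row=0, L[0]='i', prepend. Next row=LF[0]=3
  step 3: row=3, L[3]='e', prepend. Next row=LF[3]=1
  step 4: row=1, L[1]='u', prepend. Next row=LF[1]=6
  step 5: row=6, L[6]='e', prepend. Next row=LF[6]=2
  step 6: row=2, L[2]='o', prepend. Next row=LF[2]=5
  step 7: row=5, L[5]='i', prepend. Next row=LF[5]=4
Reversed output: ioeuei$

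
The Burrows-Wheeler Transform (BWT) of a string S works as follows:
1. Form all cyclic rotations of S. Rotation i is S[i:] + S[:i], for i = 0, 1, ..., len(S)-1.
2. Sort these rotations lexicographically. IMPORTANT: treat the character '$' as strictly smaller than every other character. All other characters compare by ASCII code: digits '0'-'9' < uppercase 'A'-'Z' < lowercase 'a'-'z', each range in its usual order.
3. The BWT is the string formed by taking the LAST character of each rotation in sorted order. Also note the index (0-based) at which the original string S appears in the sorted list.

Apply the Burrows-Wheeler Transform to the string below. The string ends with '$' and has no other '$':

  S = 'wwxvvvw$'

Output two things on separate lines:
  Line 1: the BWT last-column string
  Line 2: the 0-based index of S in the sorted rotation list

Answer: wxvvv$ww
5

Derivation:
All 8 rotations (rotation i = S[i:]+S[:i]):
  rot[0] = wwxvvvw$
  rot[1] = wxvvvw$w
  rot[2] = xvvvw$ww
  rot[3] = vvvw$wwx
  rot[4] = vvw$wwxv
  rot[5] = vw$wwxvv
  rot[6] = w$wwxvvv
  rot[7] = $wwxvvvw
Sorted (with $ < everything):
  sorted[0] = $wwxvvvw  (last char: 'w')
  sorted[1] = vvvw$wwx  (last char: 'x')
  sorted[2] = vvw$wwxv  (last char: 'v')
  sorted[3] = vw$wwxvv  (last char: 'v')
  sorted[4] = w$wwxvvv  (last char: 'v')
  sorted[5] = wwxvvvw$  (last char: '$')
  sorted[6] = wxvvvw$w  (last char: 'w')
  sorted[7] = xvvvw$ww  (last char: 'w')
Last column: wxvvv$ww
Original string S is at sorted index 5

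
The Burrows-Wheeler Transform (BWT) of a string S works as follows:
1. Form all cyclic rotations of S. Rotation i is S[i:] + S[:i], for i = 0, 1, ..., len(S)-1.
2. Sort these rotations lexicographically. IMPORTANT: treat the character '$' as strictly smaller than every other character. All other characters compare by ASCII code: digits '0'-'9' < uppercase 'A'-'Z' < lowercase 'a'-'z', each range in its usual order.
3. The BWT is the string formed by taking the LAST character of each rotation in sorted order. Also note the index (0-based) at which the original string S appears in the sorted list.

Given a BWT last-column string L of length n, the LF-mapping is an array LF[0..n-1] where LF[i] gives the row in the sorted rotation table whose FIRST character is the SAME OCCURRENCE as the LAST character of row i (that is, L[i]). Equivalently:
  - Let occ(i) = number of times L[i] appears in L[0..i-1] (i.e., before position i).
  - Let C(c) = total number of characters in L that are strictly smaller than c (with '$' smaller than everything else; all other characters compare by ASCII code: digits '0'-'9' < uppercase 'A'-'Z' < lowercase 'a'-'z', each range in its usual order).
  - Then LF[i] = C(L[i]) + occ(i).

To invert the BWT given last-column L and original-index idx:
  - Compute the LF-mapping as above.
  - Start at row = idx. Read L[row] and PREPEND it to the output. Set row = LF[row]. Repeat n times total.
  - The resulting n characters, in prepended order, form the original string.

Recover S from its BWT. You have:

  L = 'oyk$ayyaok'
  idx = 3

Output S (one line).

LF mapping: 5 7 3 0 1 8 9 2 6 4
Walk LF starting at row 3, prepending L[row]:
  step 1: row=3, L[3]='$', prepend. Next row=LF[3]=0
  step 2: row=0, L[0]='o', prepend. Next row=LF[0]=5
  step 3: row=5, L[5]='y', prepend. Next row=LF[5]=8
  step 4: row=8, L[8]='o', prepend. Next row=LF[8]=6
  step 5: row=6, L[6]='y', prepend. Next row=LF[6]=9
  step 6: row=9, L[9]='k', prepend. Next row=LF[9]=4
  step 7: row=4, L[4]='a', prepend. Next row=LF[4]=1
  step 8: row=1, L[1]='y', prepend. Next row=LF[1]=7
  step 9: row=7, L[7]='a', prepend. Next row=LF[7]=2
  step 10: row=2, L[2]='k', prepend. Next row=LF[2]=3
Reversed output: kayakyoyo$

Answer: kayakyoyo$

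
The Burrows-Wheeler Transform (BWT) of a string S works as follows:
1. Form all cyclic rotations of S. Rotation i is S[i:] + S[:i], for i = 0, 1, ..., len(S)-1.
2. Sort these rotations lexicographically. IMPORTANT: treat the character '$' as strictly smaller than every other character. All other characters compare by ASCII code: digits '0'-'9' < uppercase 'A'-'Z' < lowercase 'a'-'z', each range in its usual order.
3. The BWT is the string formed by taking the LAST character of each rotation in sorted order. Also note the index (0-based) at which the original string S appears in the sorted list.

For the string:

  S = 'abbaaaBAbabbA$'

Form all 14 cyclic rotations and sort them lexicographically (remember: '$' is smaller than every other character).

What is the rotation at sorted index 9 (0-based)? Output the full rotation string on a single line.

Answer: bA$abbaaaBAbab

Derivation:
All 14 rotations (rotation i = S[i:]+S[:i]):
  rot[0] = abbaaaBAbabbA$
  rot[1] = bbaaaBAbabbA$a
  rot[2] = baaaBAbabbA$ab
  rot[3] = aaaBAbabbA$abb
  rot[4] = aaBAbabbA$abba
  rot[5] = aBAbabbA$abbaa
  rot[6] = BAbabbA$abbaaa
  rot[7] = AbabbA$abbaaaB
  rot[8] = babbA$abbaaaBA
  rot[9] = abbA$abbaaaBAb
  rot[10] = bbA$abbaaaBAba
  rot[11] = bA$abbaaaBAbab
  rot[12] = A$abbaaaBAbabb
  rot[13] = $abbaaaBAbabbA
Sorted (with $ < everything):
  sorted[0] = $abbaaaBAbabbA
  sorted[1] = A$abbaaaBAbabb
  sorted[2] = AbabbA$abbaaaB
  sorted[3] = BAbabbA$abbaaa
  sorted[4] = aBAbabbA$abbaa
  sorted[5] = aaBAbabbA$abba
  sorted[6] = aaaBAbabbA$abb
  sorted[7] = abbA$abbaaaBAb
  sorted[8] = abbaaaBAbabbA$
  sorted[9] = bA$abbaaaBAbab
  sorted[10] = baaaBAbabbA$ab
  sorted[11] = babbA$abbaaaBA
  sorted[12] = bbA$abbaaaBAba
  sorted[13] = bbaaaBAbabbA$a
sorted[9] = bA$abbaaaBAbab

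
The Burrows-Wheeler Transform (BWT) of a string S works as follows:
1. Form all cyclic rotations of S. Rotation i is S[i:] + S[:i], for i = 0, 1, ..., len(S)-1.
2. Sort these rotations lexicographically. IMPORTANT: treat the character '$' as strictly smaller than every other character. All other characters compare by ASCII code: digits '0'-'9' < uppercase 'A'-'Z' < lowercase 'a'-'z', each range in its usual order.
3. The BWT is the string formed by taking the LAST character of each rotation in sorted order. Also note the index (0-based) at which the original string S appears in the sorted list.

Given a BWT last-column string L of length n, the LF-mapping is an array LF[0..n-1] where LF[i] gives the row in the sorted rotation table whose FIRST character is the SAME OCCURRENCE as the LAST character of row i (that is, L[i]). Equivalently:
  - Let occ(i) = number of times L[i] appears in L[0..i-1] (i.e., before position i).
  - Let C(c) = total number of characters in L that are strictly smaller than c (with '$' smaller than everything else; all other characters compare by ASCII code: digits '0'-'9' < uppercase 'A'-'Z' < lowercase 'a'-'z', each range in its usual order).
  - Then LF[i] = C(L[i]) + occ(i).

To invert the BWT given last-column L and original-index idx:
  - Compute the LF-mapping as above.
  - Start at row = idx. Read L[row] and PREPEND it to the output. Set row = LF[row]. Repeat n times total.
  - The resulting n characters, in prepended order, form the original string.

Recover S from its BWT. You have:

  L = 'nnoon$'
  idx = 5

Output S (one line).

LF mapping: 1 2 4 5 3 0
Walk LF starting at row 5, prepending L[row]:
  step 1: row=5, L[5]='$', prepend. Next row=LF[5]=0
  step 2: row=0, L[0]='n', prepend. Next row=LF[0]=1
  step 3: row=1, L[1]='n', prepend. Next row=LF[1]=2
  step 4: row=2, L[2]='o', prepend. Next row=LF[2]=4
  step 5: row=4, L[4]='n', prepend. Next row=LF[4]=3
  step 6: row=3, L[3]='o', prepend. Next row=LF[3]=5
Reversed output: ononn$

Answer: ononn$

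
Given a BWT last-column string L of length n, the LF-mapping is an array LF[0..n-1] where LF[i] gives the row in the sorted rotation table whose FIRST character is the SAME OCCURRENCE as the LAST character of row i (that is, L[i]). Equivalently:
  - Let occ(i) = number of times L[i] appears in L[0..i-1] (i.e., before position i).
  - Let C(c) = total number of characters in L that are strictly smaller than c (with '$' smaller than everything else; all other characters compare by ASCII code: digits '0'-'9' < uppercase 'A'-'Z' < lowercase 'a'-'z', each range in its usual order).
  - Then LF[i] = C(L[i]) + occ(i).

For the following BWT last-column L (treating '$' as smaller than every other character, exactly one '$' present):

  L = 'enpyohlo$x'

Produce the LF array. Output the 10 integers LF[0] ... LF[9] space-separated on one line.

Char counts: '$':1, 'e':1, 'h':1, 'l':1, 'n':1, 'o':2, 'p':1, 'x':1, 'y':1
C (first-col start): C('$')=0, C('e')=1, C('h')=2, C('l')=3, C('n')=4, C('o')=5, C('p')=7, C('x')=8, C('y')=9
L[0]='e': occ=0, LF[0]=C('e')+0=1+0=1
L[1]='n': occ=0, LF[1]=C('n')+0=4+0=4
L[2]='p': occ=0, LF[2]=C('p')+0=7+0=7
L[3]='y': occ=0, LF[3]=C('y')+0=9+0=9
L[4]='o': occ=0, LF[4]=C('o')+0=5+0=5
L[5]='h': occ=0, LF[5]=C('h')+0=2+0=2
L[6]='l': occ=0, LF[6]=C('l')+0=3+0=3
L[7]='o': occ=1, LF[7]=C('o')+1=5+1=6
L[8]='$': occ=0, LF[8]=C('$')+0=0+0=0
L[9]='x': occ=0, LF[9]=C('x')+0=8+0=8

Answer: 1 4 7 9 5 2 3 6 0 8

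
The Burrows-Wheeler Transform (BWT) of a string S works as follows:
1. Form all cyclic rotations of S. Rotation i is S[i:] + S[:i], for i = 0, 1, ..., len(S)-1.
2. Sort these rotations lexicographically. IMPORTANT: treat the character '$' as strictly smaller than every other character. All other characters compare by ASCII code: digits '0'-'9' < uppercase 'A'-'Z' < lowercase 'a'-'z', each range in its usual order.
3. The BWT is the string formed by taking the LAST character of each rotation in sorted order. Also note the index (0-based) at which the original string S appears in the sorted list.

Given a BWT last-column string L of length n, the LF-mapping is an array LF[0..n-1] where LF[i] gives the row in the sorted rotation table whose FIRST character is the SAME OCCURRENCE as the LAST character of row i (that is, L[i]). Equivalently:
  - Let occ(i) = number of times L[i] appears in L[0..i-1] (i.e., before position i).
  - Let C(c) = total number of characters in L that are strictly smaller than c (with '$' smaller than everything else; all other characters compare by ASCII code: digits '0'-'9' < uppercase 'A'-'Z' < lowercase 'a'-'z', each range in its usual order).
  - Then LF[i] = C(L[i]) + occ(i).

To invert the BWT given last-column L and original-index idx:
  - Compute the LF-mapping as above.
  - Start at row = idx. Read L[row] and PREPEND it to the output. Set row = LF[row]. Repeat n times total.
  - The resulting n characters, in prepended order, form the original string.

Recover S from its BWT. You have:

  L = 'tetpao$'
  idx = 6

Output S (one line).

LF mapping: 5 2 6 4 1 3 0
Walk LF starting at row 6, prepending L[row]:
  step 1: row=6, L[6]='$', prepend. Next row=LF[6]=0
  step 2: row=0, L[0]='t', prepend. Next row=LF[0]=5
  step 3: row=5, L[5]='o', prepend. Next row=LF[5]=3
  step 4: row=3, L[3]='p', prepend. Next row=LF[3]=4
  step 5: row=4, L[4]='a', prepend. Next row=LF[4]=1
  step 6: row=1, L[1]='e', prepend. Next row=LF[1]=2
  step 7: row=2, L[2]='t', prepend. Next row=LF[2]=6
Reversed output: teapot$

Answer: teapot$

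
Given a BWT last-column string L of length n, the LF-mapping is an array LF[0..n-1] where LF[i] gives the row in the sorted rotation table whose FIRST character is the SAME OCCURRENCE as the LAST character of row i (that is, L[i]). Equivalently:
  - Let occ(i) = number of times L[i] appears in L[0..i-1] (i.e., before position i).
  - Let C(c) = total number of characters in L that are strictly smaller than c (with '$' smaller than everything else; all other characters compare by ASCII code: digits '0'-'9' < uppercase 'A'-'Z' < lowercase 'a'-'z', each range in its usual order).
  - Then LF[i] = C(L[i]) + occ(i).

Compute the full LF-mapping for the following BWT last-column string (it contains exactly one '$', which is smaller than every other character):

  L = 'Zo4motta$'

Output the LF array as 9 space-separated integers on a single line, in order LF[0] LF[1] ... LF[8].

Answer: 2 5 1 4 6 7 8 3 0

Derivation:
Char counts: '$':1, '4':1, 'Z':1, 'a':1, 'm':1, 'o':2, 't':2
C (first-col start): C('$')=0, C('4')=1, C('Z')=2, C('a')=3, C('m')=4, C('o')=5, C('t')=7
L[0]='Z': occ=0, LF[0]=C('Z')+0=2+0=2
L[1]='o': occ=0, LF[1]=C('o')+0=5+0=5
L[2]='4': occ=0, LF[2]=C('4')+0=1+0=1
L[3]='m': occ=0, LF[3]=C('m')+0=4+0=4
L[4]='o': occ=1, LF[4]=C('o')+1=5+1=6
L[5]='t': occ=0, LF[5]=C('t')+0=7+0=7
L[6]='t': occ=1, LF[6]=C('t')+1=7+1=8
L[7]='a': occ=0, LF[7]=C('a')+0=3+0=3
L[8]='$': occ=0, LF[8]=C('$')+0=0+0=0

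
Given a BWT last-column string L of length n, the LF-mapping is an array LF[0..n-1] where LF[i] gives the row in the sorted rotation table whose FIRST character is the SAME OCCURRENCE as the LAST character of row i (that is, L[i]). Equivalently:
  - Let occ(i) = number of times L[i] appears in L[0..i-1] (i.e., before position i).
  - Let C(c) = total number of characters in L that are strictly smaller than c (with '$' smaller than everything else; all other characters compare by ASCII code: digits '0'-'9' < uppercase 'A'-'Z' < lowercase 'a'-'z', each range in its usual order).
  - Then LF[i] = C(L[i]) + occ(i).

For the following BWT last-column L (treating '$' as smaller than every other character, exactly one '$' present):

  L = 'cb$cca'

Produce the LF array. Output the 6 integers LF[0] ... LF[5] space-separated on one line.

Answer: 3 2 0 4 5 1

Derivation:
Char counts: '$':1, 'a':1, 'b':1, 'c':3
C (first-col start): C('$')=0, C('a')=1, C('b')=2, C('c')=3
L[0]='c': occ=0, LF[0]=C('c')+0=3+0=3
L[1]='b': occ=0, LF[1]=C('b')+0=2+0=2
L[2]='$': occ=0, LF[2]=C('$')+0=0+0=0
L[3]='c': occ=1, LF[3]=C('c')+1=3+1=4
L[4]='c': occ=2, LF[4]=C('c')+2=3+2=5
L[5]='a': occ=0, LF[5]=C('a')+0=1+0=1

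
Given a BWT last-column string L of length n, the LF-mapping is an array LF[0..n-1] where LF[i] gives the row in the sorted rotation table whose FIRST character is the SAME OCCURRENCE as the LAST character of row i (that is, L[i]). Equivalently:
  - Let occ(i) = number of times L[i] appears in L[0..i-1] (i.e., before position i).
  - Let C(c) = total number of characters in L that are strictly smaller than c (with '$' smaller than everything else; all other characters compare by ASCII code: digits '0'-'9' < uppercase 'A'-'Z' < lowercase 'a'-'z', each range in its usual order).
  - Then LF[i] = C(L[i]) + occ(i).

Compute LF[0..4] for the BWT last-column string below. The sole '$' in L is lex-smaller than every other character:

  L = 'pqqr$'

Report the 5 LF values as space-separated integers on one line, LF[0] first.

Answer: 1 2 3 4 0

Derivation:
Char counts: '$':1, 'p':1, 'q':2, 'r':1
C (first-col start): C('$')=0, C('p')=1, C('q')=2, C('r')=4
L[0]='p': occ=0, LF[0]=C('p')+0=1+0=1
L[1]='q': occ=0, LF[1]=C('q')+0=2+0=2
L[2]='q': occ=1, LF[2]=C('q')+1=2+1=3
L[3]='r': occ=0, LF[3]=C('r')+0=4+0=4
L[4]='$': occ=0, LF[4]=C('$')+0=0+0=0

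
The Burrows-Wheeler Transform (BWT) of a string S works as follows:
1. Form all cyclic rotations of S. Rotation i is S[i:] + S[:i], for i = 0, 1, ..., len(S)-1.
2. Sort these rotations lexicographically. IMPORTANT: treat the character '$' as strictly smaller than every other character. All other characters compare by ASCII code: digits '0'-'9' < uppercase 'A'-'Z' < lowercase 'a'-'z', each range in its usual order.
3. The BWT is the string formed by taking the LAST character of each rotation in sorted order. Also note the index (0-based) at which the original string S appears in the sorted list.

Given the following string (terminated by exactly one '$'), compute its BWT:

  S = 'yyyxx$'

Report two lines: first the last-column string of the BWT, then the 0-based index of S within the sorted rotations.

All 6 rotations (rotation i = S[i:]+S[:i]):
  rot[0] = yyyxx$
  rot[1] = yyxx$y
  rot[2] = yxx$yy
  rot[3] = xx$yyy
  rot[4] = x$yyyx
  rot[5] = $yyyxx
Sorted (with $ < everything):
  sorted[0] = $yyyxx  (last char: 'x')
  sorted[1] = x$yyyx  (last char: 'x')
  sorted[2] = xx$yyy  (last char: 'y')
  sorted[3] = yxx$yy  (last char: 'y')
  sorted[4] = yyxx$y  (last char: 'y')
  sorted[5] = yyyxx$  (last char: '$')
Last column: xxyyy$
Original string S is at sorted index 5

Answer: xxyyy$
5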